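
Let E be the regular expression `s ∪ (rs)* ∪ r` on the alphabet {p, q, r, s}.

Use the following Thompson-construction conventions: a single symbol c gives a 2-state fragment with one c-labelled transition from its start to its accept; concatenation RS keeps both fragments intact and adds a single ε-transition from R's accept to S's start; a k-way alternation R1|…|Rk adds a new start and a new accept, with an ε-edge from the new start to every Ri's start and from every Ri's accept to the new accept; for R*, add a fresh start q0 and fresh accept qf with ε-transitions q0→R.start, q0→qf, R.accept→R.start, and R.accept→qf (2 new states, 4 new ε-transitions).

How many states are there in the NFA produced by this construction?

12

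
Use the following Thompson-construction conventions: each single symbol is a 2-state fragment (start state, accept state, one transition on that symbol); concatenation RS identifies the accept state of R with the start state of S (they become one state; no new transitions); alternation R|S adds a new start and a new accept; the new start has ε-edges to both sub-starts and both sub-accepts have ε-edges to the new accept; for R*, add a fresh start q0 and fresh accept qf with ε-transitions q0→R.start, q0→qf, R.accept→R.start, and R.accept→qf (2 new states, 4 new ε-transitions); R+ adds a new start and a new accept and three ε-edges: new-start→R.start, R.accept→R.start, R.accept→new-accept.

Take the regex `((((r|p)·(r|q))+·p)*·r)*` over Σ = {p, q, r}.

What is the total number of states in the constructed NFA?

19

By structural recursion:
Each of the 6 symbol leaves contributes a 2-state fragment.
  r|p → 6 states
  r|q → 6 states
  (r|p)·(r|q) → 11 states
  ((r|p)·(r|q))+ → 13 states
  ((r|p)·(r|q))+·p → 14 states
  (((r|p)·(r|q))+·p)* → 16 states
  (((r|p)·(r|q))+·p)*·r → 17 states
  ((((r|p)·(r|q))+·p)*·r)* → 19 states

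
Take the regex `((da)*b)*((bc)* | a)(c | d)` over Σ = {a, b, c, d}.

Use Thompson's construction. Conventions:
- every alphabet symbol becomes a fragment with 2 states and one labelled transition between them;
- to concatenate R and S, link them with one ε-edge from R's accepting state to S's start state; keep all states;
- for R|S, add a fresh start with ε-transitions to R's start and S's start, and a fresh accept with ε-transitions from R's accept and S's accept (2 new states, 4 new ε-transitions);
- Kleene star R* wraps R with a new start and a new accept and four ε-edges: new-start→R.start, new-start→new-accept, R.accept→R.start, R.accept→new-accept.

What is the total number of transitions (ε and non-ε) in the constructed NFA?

33

Recursing over subexpressions:
Each of the 8 symbol leaves contributes 1 transition (1 symbol, 0 ε).
  da → 3 transitions (2 symbol, 1 ε)
  (da)* → 7 transitions (2 symbol, 5 ε)
  (da)*b → 9 transitions (3 symbol, 6 ε)
  ((da)*b)* → 13 transitions (3 symbol, 10 ε)
  bc → 3 transitions (2 symbol, 1 ε)
  (bc)* → 7 transitions (2 symbol, 5 ε)
  (bc)* | a → 12 transitions (3 symbol, 9 ε)
  c | d → 6 transitions (2 symbol, 4 ε)
  ((da)*b)*((bc)* | a)(c | d) → 33 transitions (8 symbol, 25 ε)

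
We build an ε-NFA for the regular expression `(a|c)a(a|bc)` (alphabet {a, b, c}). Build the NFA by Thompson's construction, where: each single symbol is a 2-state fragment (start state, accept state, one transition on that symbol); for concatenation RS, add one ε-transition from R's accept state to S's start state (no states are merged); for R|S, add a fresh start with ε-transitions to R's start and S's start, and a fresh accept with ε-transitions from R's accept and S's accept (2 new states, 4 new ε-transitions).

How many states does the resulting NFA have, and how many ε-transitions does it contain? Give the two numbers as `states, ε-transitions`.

Bottom-up over the parse tree:
Each of the 6 symbol leaves contributes 2 states and 0 ε-transitions.
  a|c : 6 states, 4 ε-transitions
  bc : 4 states, 1 ε-transition
  a|bc : 8 states, 5 ε-transitions
  (a|c)a(a|bc) : 16 states, 11 ε-transitions

16, 11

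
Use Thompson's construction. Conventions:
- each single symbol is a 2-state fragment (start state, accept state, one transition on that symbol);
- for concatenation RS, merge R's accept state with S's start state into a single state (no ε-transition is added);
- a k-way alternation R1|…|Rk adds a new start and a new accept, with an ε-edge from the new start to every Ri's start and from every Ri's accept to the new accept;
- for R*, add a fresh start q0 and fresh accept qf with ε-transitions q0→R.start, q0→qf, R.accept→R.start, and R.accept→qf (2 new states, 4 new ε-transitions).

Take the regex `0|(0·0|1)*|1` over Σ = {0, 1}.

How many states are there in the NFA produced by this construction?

Bottom-up over the parse tree:
Each of the 5 symbol leaves contributes a 2-state fragment.
  0·0 : 3 states
  0·0|1 : 7 states
  (0·0|1)* : 9 states
  0|(0·0|1)*|1 : 15 states

15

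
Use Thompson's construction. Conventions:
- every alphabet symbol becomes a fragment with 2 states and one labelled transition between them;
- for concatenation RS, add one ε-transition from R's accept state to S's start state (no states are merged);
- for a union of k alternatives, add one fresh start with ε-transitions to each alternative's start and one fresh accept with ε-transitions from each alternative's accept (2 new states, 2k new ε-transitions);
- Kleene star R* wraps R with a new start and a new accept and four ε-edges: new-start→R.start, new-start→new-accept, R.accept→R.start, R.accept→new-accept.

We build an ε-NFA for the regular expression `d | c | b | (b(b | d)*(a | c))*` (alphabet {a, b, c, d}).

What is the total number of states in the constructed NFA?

Bottom-up over the parse tree:
Each of the 8 symbol leaves contributes a 2-state fragment.
  b | d : 6 states
  (b | d)* : 8 states
  a | c : 6 states
  b(b | d)*(a | c) : 16 states
  (b(b | d)*(a | c))* : 18 states
  d | c | b | (b(b | d)*(a | c))* : 26 states

26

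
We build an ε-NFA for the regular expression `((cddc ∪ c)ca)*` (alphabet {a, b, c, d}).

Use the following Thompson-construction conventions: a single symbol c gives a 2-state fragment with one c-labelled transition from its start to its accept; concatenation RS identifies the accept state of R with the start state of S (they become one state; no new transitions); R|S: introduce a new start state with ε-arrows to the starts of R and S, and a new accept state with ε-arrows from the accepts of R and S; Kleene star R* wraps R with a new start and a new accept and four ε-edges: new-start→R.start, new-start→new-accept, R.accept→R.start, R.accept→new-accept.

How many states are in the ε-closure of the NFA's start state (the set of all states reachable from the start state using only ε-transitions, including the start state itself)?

5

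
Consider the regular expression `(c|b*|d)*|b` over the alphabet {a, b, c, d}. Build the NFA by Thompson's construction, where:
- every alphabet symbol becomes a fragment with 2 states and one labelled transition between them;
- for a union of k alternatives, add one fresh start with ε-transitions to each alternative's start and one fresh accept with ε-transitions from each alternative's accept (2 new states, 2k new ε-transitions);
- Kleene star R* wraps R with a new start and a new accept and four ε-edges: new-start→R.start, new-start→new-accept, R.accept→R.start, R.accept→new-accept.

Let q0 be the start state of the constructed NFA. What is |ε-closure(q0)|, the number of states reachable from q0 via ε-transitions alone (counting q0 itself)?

Let C(F) = |ε-closure(F.start)| within fragment F, and note whether F accepts ε. Symbol fragments have C = 1 and do not accept ε. Then:
  b* — new start has ε-edges to the inner start and to the new accept, so |ε-closure| = 2 + 1 = 3
  c|b*|d — |ε-closure| = 1 (new start) + (1 + 3 + 1) + 1 (new accept, since some branch ε-reaches its own accept) = 7
  (c|b*|d)* — |ε-closure| = 1 (new start) + 7 (body) + 1 (new accept) = 9
  (c|b*|d)*|b — |ε-closure| = 1 (new start) + (9 + 1) + 1 (new accept, since some branch ε-reaches its own accept) = 12

12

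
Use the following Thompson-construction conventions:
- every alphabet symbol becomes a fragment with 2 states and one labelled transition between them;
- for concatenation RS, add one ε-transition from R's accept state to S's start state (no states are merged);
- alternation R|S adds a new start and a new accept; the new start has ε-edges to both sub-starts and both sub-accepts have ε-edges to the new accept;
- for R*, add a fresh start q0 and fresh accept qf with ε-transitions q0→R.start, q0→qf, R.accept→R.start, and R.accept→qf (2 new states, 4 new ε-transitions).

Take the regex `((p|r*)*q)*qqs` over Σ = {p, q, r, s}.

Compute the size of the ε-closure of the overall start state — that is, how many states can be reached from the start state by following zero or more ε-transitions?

12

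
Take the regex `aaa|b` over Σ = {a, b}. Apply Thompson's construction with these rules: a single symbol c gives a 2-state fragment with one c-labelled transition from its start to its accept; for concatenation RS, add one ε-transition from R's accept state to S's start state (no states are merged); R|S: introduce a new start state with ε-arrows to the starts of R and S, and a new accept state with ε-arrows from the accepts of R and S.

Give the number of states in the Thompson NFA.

Per subexpression:
Each of the 4 symbol leaves contributes a 2-state fragment.
  aaa → 6 states
  aaa|b → 10 states

10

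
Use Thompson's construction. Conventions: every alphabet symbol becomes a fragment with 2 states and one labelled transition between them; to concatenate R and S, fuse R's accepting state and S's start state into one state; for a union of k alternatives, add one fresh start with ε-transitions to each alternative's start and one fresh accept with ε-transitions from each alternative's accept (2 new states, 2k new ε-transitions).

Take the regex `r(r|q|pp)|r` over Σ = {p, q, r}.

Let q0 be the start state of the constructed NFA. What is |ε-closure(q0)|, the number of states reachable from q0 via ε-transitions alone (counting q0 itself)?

3

Let C(F) = |ε-closure(F.start)| within fragment F, and note whether F accepts ε. Symbol fragments have C = 1 and do not accept ε. Then:
  pp → C equals the left operand's closure size = 1 (its accept is not ε-reachable, so the closure stops there)
  r|q|pp → C = 1 + 1 + 1 + 1 = 4 (the new accept is not ε-reachable since no branch accepts ε)
  r(r|q|pp) → same as the first factor's closure: C = 1
  r(r|q|pp)|r → C = 1 + 1 + 1 = 3 (the new accept is not ε-reachable since no branch accepts ε)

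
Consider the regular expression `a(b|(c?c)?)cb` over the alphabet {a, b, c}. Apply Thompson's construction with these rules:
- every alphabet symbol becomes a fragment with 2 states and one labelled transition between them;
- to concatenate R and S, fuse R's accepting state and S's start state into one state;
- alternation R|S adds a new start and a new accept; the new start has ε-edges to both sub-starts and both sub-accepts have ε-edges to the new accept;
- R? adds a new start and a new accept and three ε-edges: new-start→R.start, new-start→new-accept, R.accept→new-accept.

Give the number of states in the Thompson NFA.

14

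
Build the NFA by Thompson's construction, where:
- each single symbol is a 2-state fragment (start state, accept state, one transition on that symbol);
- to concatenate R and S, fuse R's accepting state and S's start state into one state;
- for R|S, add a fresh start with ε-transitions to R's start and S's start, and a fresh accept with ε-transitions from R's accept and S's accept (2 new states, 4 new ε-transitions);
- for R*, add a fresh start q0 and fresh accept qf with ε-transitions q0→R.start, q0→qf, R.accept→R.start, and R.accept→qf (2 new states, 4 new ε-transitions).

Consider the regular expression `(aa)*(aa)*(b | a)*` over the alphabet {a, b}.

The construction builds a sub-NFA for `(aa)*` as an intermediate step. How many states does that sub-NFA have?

5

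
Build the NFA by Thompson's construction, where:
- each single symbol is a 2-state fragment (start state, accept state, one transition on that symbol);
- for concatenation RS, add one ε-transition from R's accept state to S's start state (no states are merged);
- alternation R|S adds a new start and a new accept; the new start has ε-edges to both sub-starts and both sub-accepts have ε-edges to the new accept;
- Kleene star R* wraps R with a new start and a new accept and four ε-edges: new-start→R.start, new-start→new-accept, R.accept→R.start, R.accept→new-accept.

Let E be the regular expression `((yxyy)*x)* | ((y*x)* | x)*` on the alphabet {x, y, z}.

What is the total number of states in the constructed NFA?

Bottom-up over the parse tree:
Each of the 8 symbol leaves contributes a 2-state fragment.
  yxyy → 8 states
  (yxyy)* → 10 states
  (yxyy)*x → 12 states
  ((yxyy)*x)* → 14 states
  y* → 4 states
  y*x → 6 states
  (y*x)* → 8 states
  (y*x)* | x → 12 states
  ((y*x)* | x)* → 14 states
  ((yxyy)*x)* | ((y*x)* | x)* → 30 states

30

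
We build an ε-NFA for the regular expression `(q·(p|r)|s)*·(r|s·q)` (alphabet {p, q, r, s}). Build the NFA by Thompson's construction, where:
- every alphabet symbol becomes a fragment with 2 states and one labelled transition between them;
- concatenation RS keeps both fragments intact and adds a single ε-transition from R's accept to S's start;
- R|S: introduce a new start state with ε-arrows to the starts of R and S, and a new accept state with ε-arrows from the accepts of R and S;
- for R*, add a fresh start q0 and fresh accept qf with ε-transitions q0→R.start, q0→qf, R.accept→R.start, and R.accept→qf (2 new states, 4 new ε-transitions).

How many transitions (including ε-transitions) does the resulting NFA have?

Per subexpression:
Each of the 7 symbol leaves contributes 1 transition (1 symbol, 0 ε).
  p|r : 6 transitions (2 symbol, 4 ε)
  q·(p|r) : 8 transitions (3 symbol, 5 ε)
  q·(p|r)|s : 13 transitions (4 symbol, 9 ε)
  (q·(p|r)|s)* : 17 transitions (4 symbol, 13 ε)
  s·q : 3 transitions (2 symbol, 1 ε)
  r|s·q : 8 transitions (3 symbol, 5 ε)
  (q·(p|r)|s)*·(r|s·q) : 26 transitions (7 symbol, 19 ε)

26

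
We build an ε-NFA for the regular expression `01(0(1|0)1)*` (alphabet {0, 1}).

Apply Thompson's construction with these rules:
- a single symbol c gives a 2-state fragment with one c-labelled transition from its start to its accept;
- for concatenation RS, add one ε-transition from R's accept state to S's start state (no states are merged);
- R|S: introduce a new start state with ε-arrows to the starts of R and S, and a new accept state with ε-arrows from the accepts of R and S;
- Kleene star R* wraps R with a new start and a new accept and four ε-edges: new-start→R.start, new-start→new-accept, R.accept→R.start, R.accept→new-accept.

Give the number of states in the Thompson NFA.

By structural recursion:
Each of the 6 symbol leaves contributes a 2-state fragment.
  1|0 — 6 states
  0(1|0)1 — 10 states
  (0(1|0)1)* — 12 states
  01(0(1|0)1)* — 16 states

16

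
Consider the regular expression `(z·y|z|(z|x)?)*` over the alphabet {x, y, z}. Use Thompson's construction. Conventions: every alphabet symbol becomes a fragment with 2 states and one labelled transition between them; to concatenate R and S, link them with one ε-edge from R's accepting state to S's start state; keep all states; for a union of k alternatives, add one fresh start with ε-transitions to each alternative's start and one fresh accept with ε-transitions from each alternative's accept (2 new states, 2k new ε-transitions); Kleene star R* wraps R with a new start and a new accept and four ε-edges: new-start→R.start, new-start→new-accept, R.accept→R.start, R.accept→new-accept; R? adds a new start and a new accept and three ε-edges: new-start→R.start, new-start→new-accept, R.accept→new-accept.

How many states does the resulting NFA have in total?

18

Recursing over subexpressions:
Each of the 5 symbol leaves contributes a 2-state fragment.
  z·y — 4 states
  z|x — 6 states
  (z|x)? — 8 states
  z·y|z|(z|x)? — 16 states
  (z·y|z|(z|x)?)* — 18 states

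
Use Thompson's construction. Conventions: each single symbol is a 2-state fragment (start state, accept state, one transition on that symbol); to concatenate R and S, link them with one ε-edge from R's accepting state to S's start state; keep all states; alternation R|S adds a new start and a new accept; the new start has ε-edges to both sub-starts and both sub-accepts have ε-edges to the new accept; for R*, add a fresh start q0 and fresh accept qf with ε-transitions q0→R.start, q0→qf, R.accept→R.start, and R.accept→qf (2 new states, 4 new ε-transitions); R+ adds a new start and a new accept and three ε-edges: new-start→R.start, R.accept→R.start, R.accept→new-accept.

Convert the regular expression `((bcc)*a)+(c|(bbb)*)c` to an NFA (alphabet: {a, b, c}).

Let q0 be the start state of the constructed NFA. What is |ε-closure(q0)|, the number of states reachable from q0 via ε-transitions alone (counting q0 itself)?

5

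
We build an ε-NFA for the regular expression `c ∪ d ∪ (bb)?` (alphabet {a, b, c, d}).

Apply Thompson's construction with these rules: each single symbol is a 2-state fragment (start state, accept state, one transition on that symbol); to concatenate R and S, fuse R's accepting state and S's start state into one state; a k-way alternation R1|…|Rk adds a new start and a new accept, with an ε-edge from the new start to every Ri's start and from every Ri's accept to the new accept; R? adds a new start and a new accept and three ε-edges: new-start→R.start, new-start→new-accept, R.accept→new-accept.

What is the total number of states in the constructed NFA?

11

Building bottom-up:
Each of the 4 symbol leaves contributes a 2-state fragment.
  bb : 3 states
  (bb)? : 5 states
  c ∪ d ∪ (bb)? : 11 states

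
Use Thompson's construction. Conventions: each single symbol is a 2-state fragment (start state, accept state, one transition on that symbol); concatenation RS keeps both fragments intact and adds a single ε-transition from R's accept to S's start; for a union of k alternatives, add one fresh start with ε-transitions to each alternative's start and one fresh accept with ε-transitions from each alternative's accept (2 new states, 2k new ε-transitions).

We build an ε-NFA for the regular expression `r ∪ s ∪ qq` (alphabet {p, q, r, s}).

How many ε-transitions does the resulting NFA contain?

Bottom-up over the parse tree:
Each of the 4 symbol leaves contributes 0 ε-transitions.
  qq : 1 ε-transition
  r ∪ s ∪ qq : 7 ε-transitions

7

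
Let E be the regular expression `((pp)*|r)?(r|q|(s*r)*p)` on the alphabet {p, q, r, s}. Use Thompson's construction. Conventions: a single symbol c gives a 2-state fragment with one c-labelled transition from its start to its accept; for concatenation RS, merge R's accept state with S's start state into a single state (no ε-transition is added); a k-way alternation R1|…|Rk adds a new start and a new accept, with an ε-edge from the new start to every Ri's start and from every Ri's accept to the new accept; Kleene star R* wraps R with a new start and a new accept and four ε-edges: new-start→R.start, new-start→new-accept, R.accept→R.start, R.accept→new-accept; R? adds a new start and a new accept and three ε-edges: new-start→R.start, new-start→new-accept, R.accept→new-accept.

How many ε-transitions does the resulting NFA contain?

25

Per subexpression:
Each of the 8 symbol leaves contributes 0 ε-transitions.
  pp → 0 ε-transitions
  (pp)* → 4 ε-transitions
  (pp)*|r → 8 ε-transitions
  ((pp)*|r)? → 11 ε-transitions
  s* → 4 ε-transitions
  s*r → 4 ε-transitions
  (s*r)* → 8 ε-transitions
  (s*r)*p → 8 ε-transitions
  r|q|(s*r)*p → 14 ε-transitions
  ((pp)*|r)?(r|q|(s*r)*p) → 25 ε-transitions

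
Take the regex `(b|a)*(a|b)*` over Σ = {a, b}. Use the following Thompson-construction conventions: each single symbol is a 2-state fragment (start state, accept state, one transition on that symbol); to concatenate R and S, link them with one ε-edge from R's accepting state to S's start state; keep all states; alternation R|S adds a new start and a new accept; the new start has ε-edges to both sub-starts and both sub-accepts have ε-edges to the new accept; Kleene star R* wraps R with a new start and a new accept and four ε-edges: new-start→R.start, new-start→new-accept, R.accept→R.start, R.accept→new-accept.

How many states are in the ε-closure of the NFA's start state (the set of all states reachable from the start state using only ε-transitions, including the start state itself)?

Let C(F) = |ε-closure(F.start)| within fragment F, and note whether F accepts ε. Symbol fragments have C = 1 and do not accept ε. Then:
  b|a : |ε-closure| = 1 + 1 + 1 = 3 (the new accept is not ε-reachable since no branch accepts ε)
  (b|a)* : the star's fresh start ε-reaches both the body's start and the fresh accept: |ε-closure| = 2 + 3 = 5
  a|b : |ε-closure| = 1 + 1 + 1 = 3 (the new accept is not ε-reachable since no branch accepts ε)
  (a|b)* : |ε-closure| = 1 (new start) + 3 (body) + 1 (new accept) = 5
  (b|a)*(a|b)* : the left operand accepts ε, so the closure extends into the next operand (via the concat ε-link); |ε-closure| = 5 + 5 = 10

10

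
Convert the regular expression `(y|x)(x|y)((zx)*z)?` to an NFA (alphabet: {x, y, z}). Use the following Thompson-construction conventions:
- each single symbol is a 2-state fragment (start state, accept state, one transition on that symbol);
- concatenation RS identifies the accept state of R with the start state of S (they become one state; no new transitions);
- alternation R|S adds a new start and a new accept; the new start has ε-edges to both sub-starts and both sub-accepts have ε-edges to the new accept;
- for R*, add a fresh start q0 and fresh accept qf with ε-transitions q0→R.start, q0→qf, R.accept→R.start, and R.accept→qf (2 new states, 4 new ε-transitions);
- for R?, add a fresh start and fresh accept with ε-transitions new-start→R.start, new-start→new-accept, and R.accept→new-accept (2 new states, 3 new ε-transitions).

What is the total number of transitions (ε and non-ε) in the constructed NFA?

22

Per subexpression:
Each of the 7 symbol leaves contributes 1 transition (1 symbol, 0 ε).
  y|x = 6 transitions (2 symbol, 4 ε)
  x|y = 6 transitions (2 symbol, 4 ε)
  zx = 2 transitions (2 symbol, 0 ε)
  (zx)* = 6 transitions (2 symbol, 4 ε)
  (zx)*z = 7 transitions (3 symbol, 4 ε)
  ((zx)*z)? = 10 transitions (3 symbol, 7 ε)
  (y|x)(x|y)((zx)*z)? = 22 transitions (7 symbol, 15 ε)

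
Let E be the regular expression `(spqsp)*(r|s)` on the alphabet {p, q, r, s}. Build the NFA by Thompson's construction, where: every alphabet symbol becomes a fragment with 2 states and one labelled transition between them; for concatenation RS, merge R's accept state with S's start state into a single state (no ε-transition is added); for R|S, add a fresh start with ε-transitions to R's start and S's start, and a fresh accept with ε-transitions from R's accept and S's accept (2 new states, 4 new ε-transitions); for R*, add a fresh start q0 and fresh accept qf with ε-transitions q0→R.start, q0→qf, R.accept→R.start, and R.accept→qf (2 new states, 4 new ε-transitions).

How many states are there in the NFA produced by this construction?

By structural recursion:
Each of the 7 symbol leaves contributes a 2-state fragment.
  spqsp : 6 states
  (spqsp)* : 8 states
  r|s : 6 states
  (spqsp)*(r|s) : 13 states

13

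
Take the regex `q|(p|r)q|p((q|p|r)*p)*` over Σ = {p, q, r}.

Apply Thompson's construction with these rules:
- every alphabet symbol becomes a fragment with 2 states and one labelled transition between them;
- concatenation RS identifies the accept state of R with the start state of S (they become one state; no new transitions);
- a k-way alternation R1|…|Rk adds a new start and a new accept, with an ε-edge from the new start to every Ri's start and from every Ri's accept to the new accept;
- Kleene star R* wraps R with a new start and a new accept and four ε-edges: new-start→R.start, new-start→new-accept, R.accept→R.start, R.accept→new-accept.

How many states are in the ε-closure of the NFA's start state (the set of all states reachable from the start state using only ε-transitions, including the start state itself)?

Work bottom-up. For each fragment F, track |ε-closure(F.start)| and whether F's accept lies in that closure (i.e. whether F accepts ε). A single-symbol fragment has closure size 1 and does not accept ε.
  p|r — C = 1 + 1 + 1 = 3 (the new accept is not ε-reachable since no branch accepts ε)
  (p|r)q — C equals the left operand's closure size = 3 (its accept is not ε-reachable, so the closure stops there)
  q|p|r — C = 1 + 1 + 1 + 1 = 4 (the new accept is not ε-reachable since no branch accepts ε)
  (q|p|r)* — the star's fresh start ε-reaches both the body's start and the fresh accept: C = 2 + 4 = 6
  (q|p|r)*p — C = 6 + (1−1) = 6 (closure spills across the concat boundary because the left factor accepts ε)
  ((q|p|r)*p)* — the star's fresh start ε-reaches both the body's start and the fresh accept: C = 2 + 6 = 8
  p((q|p|r)*p)* — C equals the left operand's closure size = 1 (its accept is not ε-reachable, so the closure stops there)
  q|(p|r)q|p((q|p|r)*p)* — C = 1 + 1 + 3 + 1 = 6 (the new accept is not ε-reachable since no branch accepts ε)

6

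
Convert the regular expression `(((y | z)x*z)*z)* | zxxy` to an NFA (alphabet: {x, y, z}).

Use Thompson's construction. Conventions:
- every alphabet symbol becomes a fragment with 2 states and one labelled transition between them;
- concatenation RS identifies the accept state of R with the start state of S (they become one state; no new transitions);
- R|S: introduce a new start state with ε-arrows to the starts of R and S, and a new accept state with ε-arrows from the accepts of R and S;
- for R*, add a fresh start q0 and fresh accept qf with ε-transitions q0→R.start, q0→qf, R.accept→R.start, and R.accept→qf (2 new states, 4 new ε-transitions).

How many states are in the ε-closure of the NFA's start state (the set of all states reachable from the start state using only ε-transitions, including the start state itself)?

Work bottom-up. For each fragment F, track |ε-closure(F.start)| and whether F's accept lies in that closure (i.e. whether F accepts ε). A single-symbol fragment has closure size 1 and does not accept ε.
  y | z : C = 1 + 1 + 1 = 3 (the new accept is not ε-reachable since no branch accepts ε)
  x* : new start has ε-edges to the inner start and to the new accept, so C = 2 + 1 = 3
  (y | z)x*z : C equals the left operand's closure size = 3 (its accept is not ε-reachable, so the closure stops there)
  ((y | z)x*z)* : C = 1 (new start) + 3 (body) + 1 (new accept) = 5
  ((y | z)x*z)*z : C = 5 + (1−1) = 5 (closure spills across the concat boundary because the left factor accepts ε)
  (((y | z)x*z)*z)* : new start has ε-edges to the inner start and to the new accept, so C = 2 + 5 = 7
  zxxy : C equals the left operand's closure size = 1 (its accept is not ε-reachable, so the closure stops there)
  (((y | z)x*z)*z)* | zxxy : new start ε-reaches every alternative's start; at least one alternative accepts ε, so the union's new accept is reached too: C = 1 + 7 + 1 + 1 = 10

10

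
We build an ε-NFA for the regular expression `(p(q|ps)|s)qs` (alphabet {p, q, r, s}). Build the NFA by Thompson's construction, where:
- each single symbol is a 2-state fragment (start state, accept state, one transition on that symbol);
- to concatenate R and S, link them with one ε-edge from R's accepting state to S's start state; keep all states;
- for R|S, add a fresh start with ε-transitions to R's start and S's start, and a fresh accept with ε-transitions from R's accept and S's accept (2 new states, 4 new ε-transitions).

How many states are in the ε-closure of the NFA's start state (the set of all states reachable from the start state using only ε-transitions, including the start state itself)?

Compute the ε-closure size of each fragment's start state recursively; a symbol fragment's start has no outgoing ε-edge, so its closure is just itself (size 1).
  ps : same as the first factor's closure: |ε-closure| = 1
  q|ps : new start ε-reaches every alternative's start; none of them accept ε, so the new accept is not reached: |ε-closure| = 1 + 1 + 1 = 3
  p(q|ps) : same as the first factor's closure: |ε-closure| = 1
  p(q|ps)|s : |ε-closure| = 1 + 1 + 1 = 3 (the new accept is not ε-reachable since no branch accepts ε)
  (p(q|ps)|s)qs : |ε-closure| equals the left operand's closure size = 3 (its accept is not ε-reachable, so the closure stops there)

3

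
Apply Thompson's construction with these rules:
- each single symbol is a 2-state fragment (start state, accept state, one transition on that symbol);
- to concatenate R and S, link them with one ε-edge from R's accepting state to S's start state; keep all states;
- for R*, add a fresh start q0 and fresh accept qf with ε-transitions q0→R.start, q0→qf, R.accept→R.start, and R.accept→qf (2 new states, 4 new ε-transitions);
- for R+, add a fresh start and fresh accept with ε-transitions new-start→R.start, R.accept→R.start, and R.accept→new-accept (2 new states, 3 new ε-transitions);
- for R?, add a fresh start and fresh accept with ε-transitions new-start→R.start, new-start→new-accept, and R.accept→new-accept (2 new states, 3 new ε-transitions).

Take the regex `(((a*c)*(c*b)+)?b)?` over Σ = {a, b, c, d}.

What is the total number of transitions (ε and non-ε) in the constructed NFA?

Bottom-up over the parse tree:
Each of the 5 symbol leaves contributes 1 transition (1 symbol, 0 ε).
  a* → 5 transitions (1 symbol, 4 ε)
  a*c → 7 transitions (2 symbol, 5 ε)
  (a*c)* → 11 transitions (2 symbol, 9 ε)
  c* → 5 transitions (1 symbol, 4 ε)
  c*b → 7 transitions (2 symbol, 5 ε)
  (c*b)+ → 10 transitions (2 symbol, 8 ε)
  (a*c)*(c*b)+ → 22 transitions (4 symbol, 18 ε)
  ((a*c)*(c*b)+)? → 25 transitions (4 symbol, 21 ε)
  ((a*c)*(c*b)+)?b → 27 transitions (5 symbol, 22 ε)
  (((a*c)*(c*b)+)?b)? → 30 transitions (5 symbol, 25 ε)

30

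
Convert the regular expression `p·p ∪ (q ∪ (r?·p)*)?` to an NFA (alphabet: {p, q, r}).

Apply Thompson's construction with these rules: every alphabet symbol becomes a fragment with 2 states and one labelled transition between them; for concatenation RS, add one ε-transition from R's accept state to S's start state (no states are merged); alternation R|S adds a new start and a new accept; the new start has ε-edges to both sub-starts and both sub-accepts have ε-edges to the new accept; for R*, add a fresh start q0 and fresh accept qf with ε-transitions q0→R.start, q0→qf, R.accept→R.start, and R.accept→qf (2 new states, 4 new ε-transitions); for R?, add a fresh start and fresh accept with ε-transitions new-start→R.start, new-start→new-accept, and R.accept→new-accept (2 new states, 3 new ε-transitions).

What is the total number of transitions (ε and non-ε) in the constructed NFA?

25

Building bottom-up:
Each of the 5 symbol leaves contributes 1 transition (1 symbol, 0 ε).
  p·p → 3 transitions (2 symbol, 1 ε)
  r? → 4 transitions (1 symbol, 3 ε)
  r?·p → 6 transitions (2 symbol, 4 ε)
  (r?·p)* → 10 transitions (2 symbol, 8 ε)
  q ∪ (r?·p)* → 15 transitions (3 symbol, 12 ε)
  (q ∪ (r?·p)*)? → 18 transitions (3 symbol, 15 ε)
  p·p ∪ (q ∪ (r?·p)*)? → 25 transitions (5 symbol, 20 ε)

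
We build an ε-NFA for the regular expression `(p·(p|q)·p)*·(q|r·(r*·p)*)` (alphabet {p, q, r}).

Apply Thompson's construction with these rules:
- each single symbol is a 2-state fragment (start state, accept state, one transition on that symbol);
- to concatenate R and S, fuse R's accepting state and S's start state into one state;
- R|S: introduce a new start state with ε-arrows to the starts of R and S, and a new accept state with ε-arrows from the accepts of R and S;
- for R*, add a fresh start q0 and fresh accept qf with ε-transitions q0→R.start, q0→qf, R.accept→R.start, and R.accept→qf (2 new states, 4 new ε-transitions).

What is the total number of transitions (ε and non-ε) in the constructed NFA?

28

By structural recursion:
Each of the 8 symbol leaves contributes 1 transition (1 symbol, 0 ε).
  p|q : 6 transitions (2 symbol, 4 ε)
  p·(p|q)·p : 8 transitions (4 symbol, 4 ε)
  (p·(p|q)·p)* : 12 transitions (4 symbol, 8 ε)
  r* : 5 transitions (1 symbol, 4 ε)
  r*·p : 6 transitions (2 symbol, 4 ε)
  (r*·p)* : 10 transitions (2 symbol, 8 ε)
  r·(r*·p)* : 11 transitions (3 symbol, 8 ε)
  q|r·(r*·p)* : 16 transitions (4 symbol, 12 ε)
  (p·(p|q)·p)*·(q|r·(r*·p)*) : 28 transitions (8 symbol, 20 ε)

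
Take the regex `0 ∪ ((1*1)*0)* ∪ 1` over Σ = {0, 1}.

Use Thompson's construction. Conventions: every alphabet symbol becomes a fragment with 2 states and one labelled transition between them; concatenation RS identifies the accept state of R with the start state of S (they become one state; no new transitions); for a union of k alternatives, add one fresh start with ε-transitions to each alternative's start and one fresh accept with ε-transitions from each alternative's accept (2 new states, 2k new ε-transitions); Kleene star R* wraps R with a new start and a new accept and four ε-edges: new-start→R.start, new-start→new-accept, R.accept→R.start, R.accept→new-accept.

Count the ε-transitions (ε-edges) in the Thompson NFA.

18

Per subexpression:
Each of the 5 symbol leaves contributes 0 ε-transitions.
  1* — 4 ε-transitions
  1*1 — 4 ε-transitions
  (1*1)* — 8 ε-transitions
  (1*1)*0 — 8 ε-transitions
  ((1*1)*0)* — 12 ε-transitions
  0 ∪ ((1*1)*0)* ∪ 1 — 18 ε-transitions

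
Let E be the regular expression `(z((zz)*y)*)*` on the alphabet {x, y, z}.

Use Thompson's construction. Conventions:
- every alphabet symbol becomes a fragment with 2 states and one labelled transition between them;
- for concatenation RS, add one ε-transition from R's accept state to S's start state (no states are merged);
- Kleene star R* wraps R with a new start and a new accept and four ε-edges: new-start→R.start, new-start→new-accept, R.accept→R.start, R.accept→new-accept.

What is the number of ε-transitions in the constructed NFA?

Building bottom-up:
Each of the 4 symbol leaves contributes 0 ε-transitions.
  zz : 1 ε-transition
  (zz)* : 5 ε-transitions
  (zz)*y : 6 ε-transitions
  ((zz)*y)* : 10 ε-transitions
  z((zz)*y)* : 11 ε-transitions
  (z((zz)*y)*)* : 15 ε-transitions

15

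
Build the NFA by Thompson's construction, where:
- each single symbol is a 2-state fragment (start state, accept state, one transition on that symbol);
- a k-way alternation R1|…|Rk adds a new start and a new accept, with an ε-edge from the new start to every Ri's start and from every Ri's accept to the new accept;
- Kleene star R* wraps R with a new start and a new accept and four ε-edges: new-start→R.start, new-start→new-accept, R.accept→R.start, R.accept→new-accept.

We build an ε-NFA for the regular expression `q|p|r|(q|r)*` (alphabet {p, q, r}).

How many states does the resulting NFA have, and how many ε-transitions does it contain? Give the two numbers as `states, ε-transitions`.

By structural recursion:
Each of the 5 symbol leaves contributes 2 states and 0 ε-transitions.
  q|r → 6 states, 4 ε-transitions
  (q|r)* → 8 states, 8 ε-transitions
  q|p|r|(q|r)* → 16 states, 16 ε-transitions

16, 16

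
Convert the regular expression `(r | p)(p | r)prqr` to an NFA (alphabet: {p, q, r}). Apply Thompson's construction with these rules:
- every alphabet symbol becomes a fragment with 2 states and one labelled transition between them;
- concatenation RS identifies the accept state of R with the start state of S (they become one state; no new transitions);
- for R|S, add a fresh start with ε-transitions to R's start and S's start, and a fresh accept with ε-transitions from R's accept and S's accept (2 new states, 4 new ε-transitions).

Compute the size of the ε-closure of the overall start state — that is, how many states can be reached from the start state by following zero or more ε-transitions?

3

Compute the ε-closure size of each fragment's start state recursively; a symbol fragment's start has no outgoing ε-edge, so its closure is just itself (size 1).
  r | p : new start ε-reaches every alternative's start; none of them accept ε, so the new accept is not reached: |ε-closure| = 1 + 1 + 1 = 3
  p | r : |ε-closure| = 1 + 1 + 1 = 3 (the new accept is not ε-reachable since no branch accepts ε)
  (r | p)(p | r)prqr : |ε-closure| equals the left operand's closure size = 3 (its accept is not ε-reachable, so the closure stops there)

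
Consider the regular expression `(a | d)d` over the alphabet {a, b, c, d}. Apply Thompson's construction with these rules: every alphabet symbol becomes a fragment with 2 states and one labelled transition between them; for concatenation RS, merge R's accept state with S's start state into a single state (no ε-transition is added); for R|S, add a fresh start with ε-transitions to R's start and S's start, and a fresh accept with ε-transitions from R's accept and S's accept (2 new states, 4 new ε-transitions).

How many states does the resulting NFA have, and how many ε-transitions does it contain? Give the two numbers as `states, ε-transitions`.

7, 4

By structural recursion:
Each of the 3 symbol leaves contributes 2 states and 0 ε-transitions.
  a | d : 6 states, 4 ε-transitions
  (a | d)d : 7 states, 4 ε-transitions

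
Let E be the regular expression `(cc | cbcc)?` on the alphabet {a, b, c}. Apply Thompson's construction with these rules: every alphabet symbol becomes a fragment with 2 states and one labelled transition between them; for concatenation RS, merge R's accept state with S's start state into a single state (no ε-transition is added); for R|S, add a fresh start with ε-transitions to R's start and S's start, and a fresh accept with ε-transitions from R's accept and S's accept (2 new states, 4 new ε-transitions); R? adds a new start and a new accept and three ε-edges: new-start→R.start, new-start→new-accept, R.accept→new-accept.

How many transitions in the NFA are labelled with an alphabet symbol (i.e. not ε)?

Building bottom-up:
Each of the 6 symbol leaves contributes exactly 1 symbol transition.
  cc : 2 symbol transitions
  cbcc : 4 symbol transitions
  cc | cbcc : 6 symbol transitions
  (cc | cbcc)? : 6 symbol transitions

6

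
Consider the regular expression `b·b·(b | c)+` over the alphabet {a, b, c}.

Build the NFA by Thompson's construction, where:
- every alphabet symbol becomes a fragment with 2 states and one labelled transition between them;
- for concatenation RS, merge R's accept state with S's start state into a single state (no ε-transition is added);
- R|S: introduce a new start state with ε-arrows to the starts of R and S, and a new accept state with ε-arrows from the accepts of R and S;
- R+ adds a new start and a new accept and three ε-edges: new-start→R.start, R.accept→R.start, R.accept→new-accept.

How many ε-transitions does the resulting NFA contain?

7

Per subexpression:
Each of the 4 symbol leaves contributes 0 ε-transitions.
  b | c → 4 ε-transitions
  (b | c)+ → 7 ε-transitions
  b·b·(b | c)+ → 7 ε-transitions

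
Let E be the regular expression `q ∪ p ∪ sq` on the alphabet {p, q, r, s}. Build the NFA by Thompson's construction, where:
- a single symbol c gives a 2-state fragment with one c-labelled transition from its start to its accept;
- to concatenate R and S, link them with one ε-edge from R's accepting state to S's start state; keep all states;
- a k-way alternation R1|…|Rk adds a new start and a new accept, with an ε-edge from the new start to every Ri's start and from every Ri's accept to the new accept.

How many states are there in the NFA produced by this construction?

10

Bottom-up over the parse tree:
Each of the 4 symbol leaves contributes a 2-state fragment.
  sq → 4 states
  q ∪ p ∪ sq → 10 states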